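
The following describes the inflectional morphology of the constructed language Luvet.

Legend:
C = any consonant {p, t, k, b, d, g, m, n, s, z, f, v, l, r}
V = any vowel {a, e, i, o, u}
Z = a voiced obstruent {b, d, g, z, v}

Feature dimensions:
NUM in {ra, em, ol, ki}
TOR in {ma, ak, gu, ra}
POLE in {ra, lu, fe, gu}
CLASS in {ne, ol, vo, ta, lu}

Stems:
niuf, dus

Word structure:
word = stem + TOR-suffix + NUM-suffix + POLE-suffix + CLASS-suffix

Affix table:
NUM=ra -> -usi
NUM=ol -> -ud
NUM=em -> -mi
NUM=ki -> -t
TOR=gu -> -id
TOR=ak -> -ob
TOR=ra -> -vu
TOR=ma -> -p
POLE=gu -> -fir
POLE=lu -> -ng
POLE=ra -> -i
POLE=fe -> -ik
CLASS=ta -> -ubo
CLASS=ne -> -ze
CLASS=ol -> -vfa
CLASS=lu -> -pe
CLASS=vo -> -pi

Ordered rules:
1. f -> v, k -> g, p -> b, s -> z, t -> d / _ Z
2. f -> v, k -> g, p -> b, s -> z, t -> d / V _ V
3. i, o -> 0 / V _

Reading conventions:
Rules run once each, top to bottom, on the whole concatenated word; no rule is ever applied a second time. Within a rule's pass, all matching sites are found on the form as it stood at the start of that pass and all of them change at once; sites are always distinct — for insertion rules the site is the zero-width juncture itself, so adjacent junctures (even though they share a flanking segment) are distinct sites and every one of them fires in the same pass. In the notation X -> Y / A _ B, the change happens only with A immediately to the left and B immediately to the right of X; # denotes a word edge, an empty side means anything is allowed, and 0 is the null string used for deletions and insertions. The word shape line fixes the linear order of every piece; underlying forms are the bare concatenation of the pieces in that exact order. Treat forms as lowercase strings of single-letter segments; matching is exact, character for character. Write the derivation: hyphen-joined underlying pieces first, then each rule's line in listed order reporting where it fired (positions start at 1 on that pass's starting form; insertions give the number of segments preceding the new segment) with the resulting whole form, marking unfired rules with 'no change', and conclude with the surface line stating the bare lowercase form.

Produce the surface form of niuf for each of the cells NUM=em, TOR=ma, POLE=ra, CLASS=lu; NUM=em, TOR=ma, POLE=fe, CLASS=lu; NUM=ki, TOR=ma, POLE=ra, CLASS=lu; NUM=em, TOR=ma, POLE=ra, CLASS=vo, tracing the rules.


cell NUM=em, TOR=ma, POLE=ra, CLASS=lu:
underlying: niuf-p-mi-i-pe
1. f -> v, k -> g, p -> b, s -> z, t -> d / _ Z: no change
2. f -> v, k -> g, p -> b, s -> z, t -> d / V _ V: fires at position(s) 9: niufpmiibe
3. i, o -> 0 / V _: fires at position(s) 8: niufpmibe
surface: niufpmibe

cell NUM=em, TOR=ma, POLE=fe, CLASS=lu:
underlying: niuf-p-mi-ik-pe
1. f -> v, k -> g, p -> b, s -> z, t -> d / _ Z: no change
2. f -> v, k -> g, p -> b, s -> z, t -> d / V _ V: no change
3. i, o -> 0 / V _: fires at position(s) 8: niufpmikpe
surface: niufpmikpe

cell NUM=ki, TOR=ma, POLE=ra, CLASS=lu:
underlying: niuf-p-t-i-pe
1. f -> v, k -> g, p -> b, s -> z, t -> d / _ Z: no change
2. f -> v, k -> g, p -> b, s -> z, t -> d / V _ V: fires at position(s) 8: niufptibe
3. i, o -> 0 / V _: no change
surface: niufptibe

cell NUM=em, TOR=ma, POLE=ra, CLASS=vo:
underlying: niuf-p-mi-i-pi
1. f -> v, k -> g, p -> b, s -> z, t -> d / _ Z: no change
2. f -> v, k -> g, p -> b, s -> z, t -> d / V _ V: fires at position(s) 9: niufpmiibi
3. i, o -> 0 / V _: fires at position(s) 8: niufpmibi
surface: niufpmibi


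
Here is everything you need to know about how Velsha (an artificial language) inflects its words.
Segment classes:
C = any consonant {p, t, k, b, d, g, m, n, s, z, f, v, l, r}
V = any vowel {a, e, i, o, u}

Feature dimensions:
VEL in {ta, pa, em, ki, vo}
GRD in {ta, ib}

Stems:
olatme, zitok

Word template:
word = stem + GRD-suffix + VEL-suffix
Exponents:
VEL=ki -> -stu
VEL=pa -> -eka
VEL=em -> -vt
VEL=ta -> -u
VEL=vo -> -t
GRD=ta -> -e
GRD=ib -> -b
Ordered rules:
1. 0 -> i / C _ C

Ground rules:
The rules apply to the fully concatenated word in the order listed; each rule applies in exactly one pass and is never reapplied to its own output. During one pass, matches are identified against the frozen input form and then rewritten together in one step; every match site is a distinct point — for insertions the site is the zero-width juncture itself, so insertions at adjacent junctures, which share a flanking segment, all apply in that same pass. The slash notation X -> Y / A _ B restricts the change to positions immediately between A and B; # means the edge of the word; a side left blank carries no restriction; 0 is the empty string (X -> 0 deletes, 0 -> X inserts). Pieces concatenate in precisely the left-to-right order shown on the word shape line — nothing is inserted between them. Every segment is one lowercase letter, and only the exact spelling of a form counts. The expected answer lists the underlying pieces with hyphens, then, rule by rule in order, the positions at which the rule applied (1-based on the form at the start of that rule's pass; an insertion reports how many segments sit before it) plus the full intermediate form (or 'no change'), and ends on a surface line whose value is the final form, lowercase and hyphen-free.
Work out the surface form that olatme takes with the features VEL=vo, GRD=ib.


underlying: olatme-b-t
1. 0 -> i / C _ C: inserts after position(s) 4, 7: olatimebit
surface: olatimebit


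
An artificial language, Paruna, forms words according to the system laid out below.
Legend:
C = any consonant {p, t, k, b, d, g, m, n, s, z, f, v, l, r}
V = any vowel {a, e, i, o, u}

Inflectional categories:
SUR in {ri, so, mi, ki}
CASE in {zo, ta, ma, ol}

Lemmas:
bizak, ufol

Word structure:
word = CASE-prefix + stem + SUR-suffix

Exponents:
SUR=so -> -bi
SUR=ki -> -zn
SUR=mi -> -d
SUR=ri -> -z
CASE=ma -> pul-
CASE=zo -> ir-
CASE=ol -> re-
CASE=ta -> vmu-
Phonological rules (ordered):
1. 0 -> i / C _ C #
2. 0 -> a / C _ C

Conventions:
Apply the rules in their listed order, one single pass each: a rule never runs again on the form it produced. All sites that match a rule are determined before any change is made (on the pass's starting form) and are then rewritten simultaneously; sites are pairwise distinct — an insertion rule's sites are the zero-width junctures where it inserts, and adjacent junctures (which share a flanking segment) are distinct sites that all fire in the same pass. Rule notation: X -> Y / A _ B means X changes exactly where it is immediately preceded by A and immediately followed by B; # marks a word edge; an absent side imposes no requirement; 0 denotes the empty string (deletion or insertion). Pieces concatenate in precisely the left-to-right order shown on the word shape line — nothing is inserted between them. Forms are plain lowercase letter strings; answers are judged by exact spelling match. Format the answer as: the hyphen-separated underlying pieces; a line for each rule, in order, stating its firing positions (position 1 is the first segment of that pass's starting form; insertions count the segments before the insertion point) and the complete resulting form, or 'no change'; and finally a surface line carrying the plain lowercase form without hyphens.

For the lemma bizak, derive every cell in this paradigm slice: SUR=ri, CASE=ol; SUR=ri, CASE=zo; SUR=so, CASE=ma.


cell SUR=ri, CASE=ol:
underlying: re-bizak-z
1. 0 -> i / C _ C #: inserts after position(s) 7: rebizakiz
2. 0 -> a / C _ C: no change
surface: rebizakiz

cell SUR=ri, CASE=zo:
underlying: ir-bizak-z
1. 0 -> i / C _ C #: inserts after position(s) 7: irbizakiz
2. 0 -> a / C _ C: inserts after position(s) 2: irabizakiz
surface: irabizakiz

cell SUR=so, CASE=ma:
underlying: pul-bizak-bi
1. 0 -> i / C _ C #: no change
2. 0 -> a / C _ C: inserts after position(s) 3, 8: pulabizakabi
surface: pulabizakabi


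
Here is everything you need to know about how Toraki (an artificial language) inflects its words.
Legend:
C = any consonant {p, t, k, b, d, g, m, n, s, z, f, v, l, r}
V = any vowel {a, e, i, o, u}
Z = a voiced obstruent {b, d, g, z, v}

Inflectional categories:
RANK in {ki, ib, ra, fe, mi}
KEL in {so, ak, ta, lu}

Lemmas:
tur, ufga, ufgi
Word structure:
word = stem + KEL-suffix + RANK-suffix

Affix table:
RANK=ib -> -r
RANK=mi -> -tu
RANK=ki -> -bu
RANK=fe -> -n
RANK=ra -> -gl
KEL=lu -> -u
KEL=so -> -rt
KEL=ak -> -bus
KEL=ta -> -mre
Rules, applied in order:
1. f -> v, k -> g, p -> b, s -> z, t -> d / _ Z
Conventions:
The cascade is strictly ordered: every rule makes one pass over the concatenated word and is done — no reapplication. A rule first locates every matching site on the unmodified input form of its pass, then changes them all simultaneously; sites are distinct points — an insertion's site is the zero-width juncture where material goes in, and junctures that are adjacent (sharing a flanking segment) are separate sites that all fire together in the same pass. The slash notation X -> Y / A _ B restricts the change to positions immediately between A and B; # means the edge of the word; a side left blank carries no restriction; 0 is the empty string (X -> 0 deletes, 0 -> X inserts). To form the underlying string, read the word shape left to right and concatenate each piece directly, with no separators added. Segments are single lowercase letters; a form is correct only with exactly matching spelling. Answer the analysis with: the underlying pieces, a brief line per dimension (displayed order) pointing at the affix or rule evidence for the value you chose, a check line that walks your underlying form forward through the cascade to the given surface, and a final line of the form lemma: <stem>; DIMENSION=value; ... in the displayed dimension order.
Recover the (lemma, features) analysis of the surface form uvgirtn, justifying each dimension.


underlying: ufgi-rt-n
RANK=fe - signalled by the affix -n
KEL=so - signalled by the affix -rt
check: ufgirtn -> uvgirtn
lemma: ufgi; RANK=fe; KEL=so


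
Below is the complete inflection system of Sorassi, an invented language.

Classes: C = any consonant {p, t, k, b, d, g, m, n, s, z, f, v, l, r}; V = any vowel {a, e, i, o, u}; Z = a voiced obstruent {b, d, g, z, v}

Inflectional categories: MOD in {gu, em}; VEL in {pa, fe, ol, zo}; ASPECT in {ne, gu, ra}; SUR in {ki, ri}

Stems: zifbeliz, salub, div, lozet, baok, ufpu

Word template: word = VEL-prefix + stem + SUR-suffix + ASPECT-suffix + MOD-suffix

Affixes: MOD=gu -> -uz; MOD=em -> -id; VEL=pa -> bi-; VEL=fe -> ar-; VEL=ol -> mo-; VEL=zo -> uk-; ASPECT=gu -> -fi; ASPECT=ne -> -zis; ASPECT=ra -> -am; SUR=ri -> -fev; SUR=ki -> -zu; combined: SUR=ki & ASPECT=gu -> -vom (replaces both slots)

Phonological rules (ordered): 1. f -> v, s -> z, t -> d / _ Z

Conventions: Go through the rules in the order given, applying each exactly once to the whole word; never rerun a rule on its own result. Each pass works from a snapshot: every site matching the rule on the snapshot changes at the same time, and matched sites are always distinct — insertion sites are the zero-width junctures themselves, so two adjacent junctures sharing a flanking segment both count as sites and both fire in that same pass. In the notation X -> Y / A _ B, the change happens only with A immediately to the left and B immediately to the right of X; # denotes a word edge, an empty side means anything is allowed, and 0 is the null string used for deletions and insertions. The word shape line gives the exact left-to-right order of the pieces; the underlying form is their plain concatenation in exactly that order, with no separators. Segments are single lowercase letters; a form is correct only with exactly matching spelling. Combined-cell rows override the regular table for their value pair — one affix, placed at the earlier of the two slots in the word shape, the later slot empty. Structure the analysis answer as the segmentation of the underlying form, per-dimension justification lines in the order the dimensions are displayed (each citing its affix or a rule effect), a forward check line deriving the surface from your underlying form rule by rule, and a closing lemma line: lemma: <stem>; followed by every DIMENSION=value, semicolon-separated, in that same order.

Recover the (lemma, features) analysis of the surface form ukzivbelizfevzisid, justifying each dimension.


underlying: uk-zifbeliz-fev-zis-id
MOD=em - signalled by the affix -id
VEL=zo - signalled by the affix uk-
ASPECT=ne - signalled by the affix -zis
SUR=ri - signalled by the affix -fev
check: ukzifbelizfevzisid -> ukzivbelizfevzisid
lemma: zifbeliz; MOD=em; VEL=zo; ASPECT=ne; SUR=ri


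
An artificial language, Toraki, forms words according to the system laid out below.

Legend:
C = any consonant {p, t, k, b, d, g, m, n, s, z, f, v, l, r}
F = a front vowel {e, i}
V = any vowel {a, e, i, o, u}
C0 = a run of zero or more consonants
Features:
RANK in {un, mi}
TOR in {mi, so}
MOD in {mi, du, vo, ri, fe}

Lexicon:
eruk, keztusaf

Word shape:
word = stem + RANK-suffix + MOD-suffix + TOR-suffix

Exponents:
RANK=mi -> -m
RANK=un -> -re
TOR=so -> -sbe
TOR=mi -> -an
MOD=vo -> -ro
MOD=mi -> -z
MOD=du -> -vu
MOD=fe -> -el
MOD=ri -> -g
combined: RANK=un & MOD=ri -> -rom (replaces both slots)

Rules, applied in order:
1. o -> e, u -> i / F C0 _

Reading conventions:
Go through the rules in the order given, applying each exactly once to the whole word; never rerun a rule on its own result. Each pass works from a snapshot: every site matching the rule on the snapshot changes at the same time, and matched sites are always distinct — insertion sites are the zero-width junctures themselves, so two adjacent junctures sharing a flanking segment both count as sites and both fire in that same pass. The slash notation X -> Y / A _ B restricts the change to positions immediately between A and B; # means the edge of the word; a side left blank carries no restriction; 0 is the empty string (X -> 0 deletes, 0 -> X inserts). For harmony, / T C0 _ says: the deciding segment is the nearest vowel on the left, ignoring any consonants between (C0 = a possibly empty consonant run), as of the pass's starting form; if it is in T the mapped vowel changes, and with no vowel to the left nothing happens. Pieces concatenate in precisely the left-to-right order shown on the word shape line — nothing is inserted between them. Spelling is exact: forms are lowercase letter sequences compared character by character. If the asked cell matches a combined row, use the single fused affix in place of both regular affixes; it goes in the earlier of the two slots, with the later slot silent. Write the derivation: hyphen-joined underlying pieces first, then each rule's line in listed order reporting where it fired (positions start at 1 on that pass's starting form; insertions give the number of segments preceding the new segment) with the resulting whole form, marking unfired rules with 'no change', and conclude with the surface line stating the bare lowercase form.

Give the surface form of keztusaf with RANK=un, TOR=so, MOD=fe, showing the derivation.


underlying: keztusaf-re-el-sbe
1. o -> e, u -> i / F C0 _: fires at position(s) 5: keztisafreelsbe
surface: keztisafreelsbe


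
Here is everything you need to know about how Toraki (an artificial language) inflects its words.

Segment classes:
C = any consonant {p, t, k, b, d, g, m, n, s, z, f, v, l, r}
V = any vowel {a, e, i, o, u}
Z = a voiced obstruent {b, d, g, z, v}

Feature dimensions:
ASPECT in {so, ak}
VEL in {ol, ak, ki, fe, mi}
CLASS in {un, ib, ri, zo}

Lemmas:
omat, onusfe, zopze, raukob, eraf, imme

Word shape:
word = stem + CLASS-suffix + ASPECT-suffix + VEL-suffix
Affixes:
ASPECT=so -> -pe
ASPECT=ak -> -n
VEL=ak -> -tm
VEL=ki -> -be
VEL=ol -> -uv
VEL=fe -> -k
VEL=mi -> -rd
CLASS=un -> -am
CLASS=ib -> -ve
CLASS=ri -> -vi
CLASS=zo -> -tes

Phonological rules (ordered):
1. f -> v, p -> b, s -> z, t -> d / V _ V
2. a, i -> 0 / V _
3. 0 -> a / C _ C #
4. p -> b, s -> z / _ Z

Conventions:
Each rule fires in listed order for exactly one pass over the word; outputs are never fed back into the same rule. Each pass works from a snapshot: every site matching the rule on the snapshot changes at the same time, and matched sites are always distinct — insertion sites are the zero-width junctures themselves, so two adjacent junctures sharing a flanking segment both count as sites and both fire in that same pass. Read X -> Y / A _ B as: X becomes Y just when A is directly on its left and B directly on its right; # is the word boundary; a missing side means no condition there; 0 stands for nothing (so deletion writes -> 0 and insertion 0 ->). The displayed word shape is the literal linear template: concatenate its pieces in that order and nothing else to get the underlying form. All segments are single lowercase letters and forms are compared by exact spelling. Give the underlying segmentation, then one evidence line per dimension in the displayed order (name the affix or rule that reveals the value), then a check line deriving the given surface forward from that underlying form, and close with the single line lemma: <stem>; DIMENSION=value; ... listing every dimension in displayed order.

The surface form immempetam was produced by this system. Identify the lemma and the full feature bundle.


underlying: imme-am-pe-tm
ASPECT=so - signalled by the affix -pe
VEL=ak - signalled by the affix -tm
CLASS=un - signalled by the affix -am
check: immeampetm -> immeampetm -> immempetm -> immempetam -> immempetam
lemma: imme; ASPECT=so; VEL=ak; CLASS=un


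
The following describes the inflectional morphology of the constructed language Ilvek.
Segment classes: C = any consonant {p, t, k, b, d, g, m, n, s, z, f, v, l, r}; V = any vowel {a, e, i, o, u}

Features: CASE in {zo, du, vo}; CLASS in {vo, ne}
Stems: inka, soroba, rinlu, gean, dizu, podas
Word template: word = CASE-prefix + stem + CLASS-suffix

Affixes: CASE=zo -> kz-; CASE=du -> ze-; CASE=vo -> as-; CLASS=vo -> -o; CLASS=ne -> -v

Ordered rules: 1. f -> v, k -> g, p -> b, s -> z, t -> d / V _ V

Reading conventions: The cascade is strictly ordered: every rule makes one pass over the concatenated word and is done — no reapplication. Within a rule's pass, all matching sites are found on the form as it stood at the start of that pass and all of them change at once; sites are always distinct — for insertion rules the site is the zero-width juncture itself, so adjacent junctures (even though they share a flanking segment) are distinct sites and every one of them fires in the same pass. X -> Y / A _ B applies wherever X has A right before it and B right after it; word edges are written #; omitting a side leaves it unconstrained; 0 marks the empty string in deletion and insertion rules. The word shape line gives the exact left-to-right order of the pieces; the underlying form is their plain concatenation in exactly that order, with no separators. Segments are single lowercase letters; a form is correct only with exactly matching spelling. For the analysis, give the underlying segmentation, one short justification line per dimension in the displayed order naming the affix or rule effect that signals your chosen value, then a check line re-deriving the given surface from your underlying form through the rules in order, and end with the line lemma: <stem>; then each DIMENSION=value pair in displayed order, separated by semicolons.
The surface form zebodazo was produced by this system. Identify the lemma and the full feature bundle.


underlying: ze-podas-o
CASE=du - signalled by the affix ze-
CLASS=vo - signalled by the affix -o
check: zepodaso -> zebodazo
lemma: podas; CASE=du; CLASS=vo


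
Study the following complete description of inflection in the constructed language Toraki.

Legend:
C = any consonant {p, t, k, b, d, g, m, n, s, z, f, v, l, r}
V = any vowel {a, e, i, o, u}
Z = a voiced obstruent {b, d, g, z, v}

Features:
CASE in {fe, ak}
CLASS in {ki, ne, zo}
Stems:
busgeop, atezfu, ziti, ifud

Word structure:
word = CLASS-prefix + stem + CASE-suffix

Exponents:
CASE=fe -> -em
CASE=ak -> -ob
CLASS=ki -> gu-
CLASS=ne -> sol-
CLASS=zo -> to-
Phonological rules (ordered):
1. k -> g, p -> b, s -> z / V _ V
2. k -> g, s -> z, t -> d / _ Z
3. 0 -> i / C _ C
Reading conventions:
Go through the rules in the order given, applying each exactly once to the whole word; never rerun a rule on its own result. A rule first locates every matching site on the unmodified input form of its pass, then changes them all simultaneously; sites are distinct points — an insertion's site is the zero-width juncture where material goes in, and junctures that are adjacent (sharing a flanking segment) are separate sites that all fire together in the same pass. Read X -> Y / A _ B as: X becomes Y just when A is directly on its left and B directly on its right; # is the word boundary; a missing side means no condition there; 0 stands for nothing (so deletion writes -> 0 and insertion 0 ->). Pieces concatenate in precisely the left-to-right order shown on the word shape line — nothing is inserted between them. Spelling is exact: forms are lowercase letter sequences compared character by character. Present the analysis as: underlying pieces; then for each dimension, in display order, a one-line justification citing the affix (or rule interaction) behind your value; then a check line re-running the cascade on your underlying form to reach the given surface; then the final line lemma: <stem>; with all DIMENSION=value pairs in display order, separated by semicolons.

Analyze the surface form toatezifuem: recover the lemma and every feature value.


underlying: to-atezfu-em
CASE=fe - signalled by the affix -em
CLASS=zo - signalled by the affix to-
check: toatezfuem -> toatezfuem -> toatezfuem -> toatezifuem
lemma: atezfu; CASE=fe; CLASS=zo


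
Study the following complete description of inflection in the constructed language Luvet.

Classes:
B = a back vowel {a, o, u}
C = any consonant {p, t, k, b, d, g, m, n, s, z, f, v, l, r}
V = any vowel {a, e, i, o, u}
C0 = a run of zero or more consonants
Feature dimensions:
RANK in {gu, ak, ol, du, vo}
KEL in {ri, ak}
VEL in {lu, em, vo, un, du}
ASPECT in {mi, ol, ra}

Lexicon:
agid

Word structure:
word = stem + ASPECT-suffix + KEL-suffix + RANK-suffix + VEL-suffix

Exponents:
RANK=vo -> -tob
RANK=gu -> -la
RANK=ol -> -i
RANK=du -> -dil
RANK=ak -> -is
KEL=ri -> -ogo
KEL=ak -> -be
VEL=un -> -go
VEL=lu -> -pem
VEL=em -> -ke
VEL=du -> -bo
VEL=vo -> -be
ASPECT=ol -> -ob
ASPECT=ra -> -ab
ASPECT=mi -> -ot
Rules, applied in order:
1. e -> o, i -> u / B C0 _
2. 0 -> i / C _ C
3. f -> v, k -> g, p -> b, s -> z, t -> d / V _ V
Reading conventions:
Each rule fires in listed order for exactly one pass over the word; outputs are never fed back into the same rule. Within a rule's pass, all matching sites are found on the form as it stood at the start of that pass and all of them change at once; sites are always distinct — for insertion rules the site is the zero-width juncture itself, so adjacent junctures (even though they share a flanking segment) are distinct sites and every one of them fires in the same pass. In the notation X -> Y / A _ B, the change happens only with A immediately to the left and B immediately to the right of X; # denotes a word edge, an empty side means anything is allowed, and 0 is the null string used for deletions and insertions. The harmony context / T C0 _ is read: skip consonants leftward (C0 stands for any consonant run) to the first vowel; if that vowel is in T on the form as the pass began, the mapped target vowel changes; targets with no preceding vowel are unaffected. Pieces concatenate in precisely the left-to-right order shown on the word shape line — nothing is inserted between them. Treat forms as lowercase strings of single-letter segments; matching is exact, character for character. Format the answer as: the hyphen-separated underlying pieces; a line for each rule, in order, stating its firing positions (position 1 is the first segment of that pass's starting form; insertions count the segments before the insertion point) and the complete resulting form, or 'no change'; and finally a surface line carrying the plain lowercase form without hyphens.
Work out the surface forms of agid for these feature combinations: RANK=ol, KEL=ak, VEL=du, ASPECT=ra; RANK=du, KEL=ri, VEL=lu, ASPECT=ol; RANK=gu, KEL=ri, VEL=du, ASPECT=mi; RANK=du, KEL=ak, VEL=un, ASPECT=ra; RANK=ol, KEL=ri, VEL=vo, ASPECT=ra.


cell RANK=ol, KEL=ak, VEL=du, ASPECT=ra:
underlying: agid-ab-be-i-bo
1. e -> o, i -> u / B C0 _: fires at position(s) 3, 8: agudabboibo
2. 0 -> i / C _ C: inserts after position(s) 6: agudabiboibo
3. f -> v, k -> g, p -> b, s -> z, t -> d / V _ V: no change
surface: agudabiboibo

cell RANK=du, KEL=ri, VEL=lu, ASPECT=ol:
underlying: agid-ob-ogo-dil-pem
1. e -> o, i -> u / B C0 _: fires at position(s) 3, 11: agudobogodulpem
2. 0 -> i / C _ C: inserts after position(s) 12: agudobogodulipem
3. f -> v, k -> g, p -> b, s -> z, t -> d / V _ V: fires at position(s) 14: agudobogodulibem
surface: agudobogodulibem

cell RANK=gu, KEL=ri, VEL=du, ASPECT=mi:
underlying: agid-ot-ogo-la-bo
1. e -> o, i -> u / B C0 _: fires at position(s) 3: agudotogolabo
2. 0 -> i / C _ C: no change
3. f -> v, k -> g, p -> b, s -> z, t -> d / V _ V: fires at position(s) 6: agudodogolabo
surface: agudodogolabo

cell RANK=du, KEL=ak, VEL=un, ASPECT=ra:
underlying: agid-ab-be-dil-go
1. e -> o, i -> u / B C0 _: fires at position(s) 3, 8: agudabbodilgo
2. 0 -> i / C _ C: inserts after position(s) 6, 11: agudabibodiligo
3. f -> v, k -> g, p -> b, s -> z, t -> d / V _ V: no change
surface: agudabibodiligo

cell RANK=ol, KEL=ri, VEL=vo, ASPECT=ra:
underlying: agid-ab-ogo-i-be
1. e -> o, i -> u / B C0 _: fires at position(s) 3, 10: agudabogoube
2. 0 -> i / C _ C: no change
3. f -> v, k -> g, p -> b, s -> z, t -> d / V _ V: no change
surface: agudabogoube


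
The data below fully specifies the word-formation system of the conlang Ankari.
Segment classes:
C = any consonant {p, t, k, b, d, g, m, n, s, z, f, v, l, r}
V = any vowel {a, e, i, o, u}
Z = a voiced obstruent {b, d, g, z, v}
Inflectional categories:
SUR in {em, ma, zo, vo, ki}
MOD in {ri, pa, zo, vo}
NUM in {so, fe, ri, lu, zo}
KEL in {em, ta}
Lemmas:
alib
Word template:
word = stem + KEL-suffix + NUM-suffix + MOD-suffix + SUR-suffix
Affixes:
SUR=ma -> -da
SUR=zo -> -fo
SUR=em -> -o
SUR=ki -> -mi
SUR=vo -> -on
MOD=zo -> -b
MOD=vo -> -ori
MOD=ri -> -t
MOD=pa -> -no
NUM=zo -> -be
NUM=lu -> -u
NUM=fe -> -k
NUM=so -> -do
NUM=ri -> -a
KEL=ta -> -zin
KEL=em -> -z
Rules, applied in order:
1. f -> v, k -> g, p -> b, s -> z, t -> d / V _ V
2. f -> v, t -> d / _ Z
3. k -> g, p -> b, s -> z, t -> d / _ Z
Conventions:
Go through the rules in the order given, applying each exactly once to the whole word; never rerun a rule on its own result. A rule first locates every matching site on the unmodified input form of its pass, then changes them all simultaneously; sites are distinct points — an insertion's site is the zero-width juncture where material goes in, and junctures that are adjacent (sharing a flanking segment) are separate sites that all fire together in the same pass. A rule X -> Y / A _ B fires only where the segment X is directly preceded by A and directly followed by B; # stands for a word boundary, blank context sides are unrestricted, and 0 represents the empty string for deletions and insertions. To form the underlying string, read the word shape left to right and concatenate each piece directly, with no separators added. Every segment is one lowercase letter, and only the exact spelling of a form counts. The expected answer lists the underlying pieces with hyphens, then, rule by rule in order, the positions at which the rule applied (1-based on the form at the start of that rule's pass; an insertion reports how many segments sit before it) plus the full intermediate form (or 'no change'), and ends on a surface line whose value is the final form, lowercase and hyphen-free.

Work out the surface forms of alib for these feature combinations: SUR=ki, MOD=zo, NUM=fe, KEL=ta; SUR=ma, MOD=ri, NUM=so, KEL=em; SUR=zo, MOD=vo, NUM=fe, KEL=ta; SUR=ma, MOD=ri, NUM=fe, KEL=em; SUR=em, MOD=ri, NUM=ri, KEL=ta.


cell SUR=ki, MOD=zo, NUM=fe, KEL=ta:
underlying: alib-zin-k-b-mi
1. f -> v, k -> g, p -> b, s -> z, t -> d / V _ V: no change
2. f -> v, t -> d / _ Z: no change
3. k -> g, p -> b, s -> z, t -> d / _ Z: fires at position(s) 8: alibzingbmi
surface: alibzingbmi

cell SUR=ma, MOD=ri, NUM=so, KEL=em:
underlying: alib-z-do-t-da
1. f -> v, k -> g, p -> b, s -> z, t -> d / V _ V: no change
2. f -> v, t -> d / _ Z: fires at position(s) 8: alibzdodda
3. k -> g, p -> b, s -> z, t -> d / _ Z: no change
surface: alibzdodda

cell SUR=zo, MOD=vo, NUM=fe, KEL=ta:
underlying: alib-zin-k-ori-fo
1. f -> v, k -> g, p -> b, s -> z, t -> d / V _ V: fires at position(s) 12: alibzinkorivo
2. f -> v, t -> d / _ Z: no change
3. k -> g, p -> b, s -> z, t -> d / _ Z: no change
surface: alibzinkorivo

cell SUR=ma, MOD=ri, NUM=fe, KEL=em:
underlying: alib-z-k-t-da
1. f -> v, k -> g, p -> b, s -> z, t -> d / V _ V: no change
2. f -> v, t -> d / _ Z: fires at position(s) 7: alibzkdda
3. k -> g, p -> b, s -> z, t -> d / _ Z: fires at position(s) 6: alibzgdda
surface: alibzgdda

cell SUR=em, MOD=ri, NUM=ri, KEL=ta:
underlying: alib-zin-a-t-o
1. f -> v, k -> g, p -> b, s -> z, t -> d / V _ V: fires at position(s) 9: alibzinado
2. f -> v, t -> d / _ Z: no change
3. k -> g, p -> b, s -> z, t -> d / _ Z: no change
surface: alibzinado


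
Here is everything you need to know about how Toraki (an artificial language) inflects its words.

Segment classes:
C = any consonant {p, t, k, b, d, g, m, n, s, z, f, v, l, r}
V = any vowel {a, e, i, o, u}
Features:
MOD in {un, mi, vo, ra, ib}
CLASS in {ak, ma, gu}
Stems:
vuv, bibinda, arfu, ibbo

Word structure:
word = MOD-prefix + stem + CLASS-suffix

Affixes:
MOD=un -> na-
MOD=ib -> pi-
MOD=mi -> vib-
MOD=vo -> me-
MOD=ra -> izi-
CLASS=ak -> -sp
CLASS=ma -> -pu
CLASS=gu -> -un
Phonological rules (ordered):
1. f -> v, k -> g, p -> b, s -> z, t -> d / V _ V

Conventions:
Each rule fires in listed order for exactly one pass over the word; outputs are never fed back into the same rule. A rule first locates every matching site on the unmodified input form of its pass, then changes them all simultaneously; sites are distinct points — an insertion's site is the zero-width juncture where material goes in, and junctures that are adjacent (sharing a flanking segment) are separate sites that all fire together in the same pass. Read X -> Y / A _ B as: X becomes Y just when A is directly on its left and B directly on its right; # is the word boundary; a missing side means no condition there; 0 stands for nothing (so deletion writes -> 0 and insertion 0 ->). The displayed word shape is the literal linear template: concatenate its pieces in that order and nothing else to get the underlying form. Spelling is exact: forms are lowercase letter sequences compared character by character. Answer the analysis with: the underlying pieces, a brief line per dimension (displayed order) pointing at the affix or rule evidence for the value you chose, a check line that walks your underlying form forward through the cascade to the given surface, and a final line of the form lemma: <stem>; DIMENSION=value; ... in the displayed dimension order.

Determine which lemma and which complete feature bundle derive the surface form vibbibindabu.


underlying: vib-bibinda-pu
MOD=mi - signalled by the affix vib-
CLASS=ma - signalled by the affix -pu
check: vibbibindapu -> vibbibindabu
lemma: bibinda; MOD=mi; CLASS=ma


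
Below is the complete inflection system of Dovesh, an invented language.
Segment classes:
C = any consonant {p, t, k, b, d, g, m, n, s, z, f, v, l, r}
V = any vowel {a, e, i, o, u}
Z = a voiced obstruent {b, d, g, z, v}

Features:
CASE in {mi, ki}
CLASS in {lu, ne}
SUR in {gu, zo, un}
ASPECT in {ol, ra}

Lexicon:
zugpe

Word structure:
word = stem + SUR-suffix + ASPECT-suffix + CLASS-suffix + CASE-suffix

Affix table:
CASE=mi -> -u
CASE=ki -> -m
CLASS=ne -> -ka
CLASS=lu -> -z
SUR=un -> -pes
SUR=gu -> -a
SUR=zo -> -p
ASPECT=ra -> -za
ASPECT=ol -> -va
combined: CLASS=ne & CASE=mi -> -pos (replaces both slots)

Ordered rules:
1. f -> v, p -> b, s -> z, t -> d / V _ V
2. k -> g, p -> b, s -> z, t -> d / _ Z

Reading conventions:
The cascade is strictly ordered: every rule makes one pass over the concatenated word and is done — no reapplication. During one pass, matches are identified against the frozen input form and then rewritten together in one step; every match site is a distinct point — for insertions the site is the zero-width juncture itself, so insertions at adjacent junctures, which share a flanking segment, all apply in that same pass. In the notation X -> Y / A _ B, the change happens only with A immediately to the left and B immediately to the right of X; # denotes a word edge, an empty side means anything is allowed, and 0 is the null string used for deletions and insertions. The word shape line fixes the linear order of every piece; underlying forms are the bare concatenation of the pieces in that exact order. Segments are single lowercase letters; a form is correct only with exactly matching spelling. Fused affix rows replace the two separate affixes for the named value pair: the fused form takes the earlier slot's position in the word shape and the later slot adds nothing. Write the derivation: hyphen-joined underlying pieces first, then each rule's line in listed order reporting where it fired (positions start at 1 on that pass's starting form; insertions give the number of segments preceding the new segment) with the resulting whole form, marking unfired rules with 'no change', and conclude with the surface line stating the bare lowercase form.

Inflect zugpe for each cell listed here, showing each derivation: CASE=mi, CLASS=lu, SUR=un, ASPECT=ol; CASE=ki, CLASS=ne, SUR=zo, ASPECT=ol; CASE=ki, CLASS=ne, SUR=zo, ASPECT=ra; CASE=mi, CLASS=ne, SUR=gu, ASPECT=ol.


cell CASE=mi, CLASS=lu, SUR=un, ASPECT=ol:
underlying: zugpe-pes-va-z-u
1. f -> v, p -> b, s -> z, t -> d / V _ V: fires at position(s) 6: zugpebesvazu
2. k -> g, p -> b, s -> z, t -> d / _ Z: fires at position(s) 8: zugpebezvazu
surface: zugpebezvazu

cell CASE=ki, CLASS=ne, SUR=zo, ASPECT=ol:
underlying: zugpe-p-va-ka-m
1. f -> v, p -> b, s -> z, t -> d / V _ V: no change
2. k -> g, p -> b, s -> z, t -> d / _ Z: fires at position(s) 6: zugpebvakam
surface: zugpebvakam

cell CASE=ki, CLASS=ne, SUR=zo, ASPECT=ra:
underlying: zugpe-p-za-ka-m
1. f -> v, p -> b, s -> z, t -> d / V _ V: no change
2. k -> g, p -> b, s -> z, t -> d / _ Z: fires at position(s) 6: zugpebzakam
surface: zugpebzakam

cell CASE=mi, CLASS=ne, SUR=gu, ASPECT=ol:
underlying: zugpe-a-va-pos
1. f -> v, p -> b, s -> z, t -> d / V _ V: fires at position(s) 9: zugpeavabos
2. k -> g, p -> b, s -> z, t -> d / _ Z: no change
surface: zugpeavabos


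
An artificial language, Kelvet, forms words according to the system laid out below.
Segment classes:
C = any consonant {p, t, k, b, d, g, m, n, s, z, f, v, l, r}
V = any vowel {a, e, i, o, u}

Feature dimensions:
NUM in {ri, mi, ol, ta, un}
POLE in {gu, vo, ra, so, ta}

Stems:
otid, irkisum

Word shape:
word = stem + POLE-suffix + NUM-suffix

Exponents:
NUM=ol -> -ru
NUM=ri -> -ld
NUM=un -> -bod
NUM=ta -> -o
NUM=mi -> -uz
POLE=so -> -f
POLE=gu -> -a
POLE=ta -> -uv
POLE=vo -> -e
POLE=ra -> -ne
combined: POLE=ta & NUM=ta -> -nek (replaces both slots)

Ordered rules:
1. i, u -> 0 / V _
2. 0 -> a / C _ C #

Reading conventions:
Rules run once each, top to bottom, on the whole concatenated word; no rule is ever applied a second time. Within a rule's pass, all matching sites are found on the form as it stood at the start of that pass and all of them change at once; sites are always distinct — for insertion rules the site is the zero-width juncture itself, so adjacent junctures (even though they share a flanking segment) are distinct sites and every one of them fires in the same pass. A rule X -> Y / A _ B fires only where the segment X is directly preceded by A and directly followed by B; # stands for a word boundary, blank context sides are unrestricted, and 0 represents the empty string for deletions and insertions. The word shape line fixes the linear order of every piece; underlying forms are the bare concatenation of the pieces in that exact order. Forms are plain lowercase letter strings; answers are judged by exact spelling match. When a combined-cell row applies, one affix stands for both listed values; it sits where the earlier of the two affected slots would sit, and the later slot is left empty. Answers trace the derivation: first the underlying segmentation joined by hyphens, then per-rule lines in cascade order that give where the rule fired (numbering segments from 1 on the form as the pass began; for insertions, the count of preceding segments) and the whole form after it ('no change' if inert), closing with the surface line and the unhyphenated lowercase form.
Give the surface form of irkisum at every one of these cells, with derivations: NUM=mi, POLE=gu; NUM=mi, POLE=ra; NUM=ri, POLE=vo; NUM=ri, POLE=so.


cell NUM=mi, POLE=gu:
underlying: irkisum-a-uz
1. i, u -> 0 / V _: fires at position(s) 9: irkisumaz
2. 0 -> a / C _ C #: no change
surface: irkisumaz

cell NUM=mi, POLE=ra:
underlying: irkisum-ne-uz
1. i, u -> 0 / V _: fires at position(s) 10: irkisumnez
2. 0 -> a / C _ C #: no change
surface: irkisumnez

cell NUM=ri, POLE=vo:
underlying: irkisum-e-ld
1. i, u -> 0 / V _: no change
2. 0 -> a / C _ C #: inserts after position(s) 9: irkisumelad
surface: irkisumelad

cell NUM=ri, POLE=so:
underlying: irkisum-f-ld
1. i, u -> 0 / V _: no change
2. 0 -> a / C _ C #: inserts after position(s) 9: irkisumflad
surface: irkisumflad


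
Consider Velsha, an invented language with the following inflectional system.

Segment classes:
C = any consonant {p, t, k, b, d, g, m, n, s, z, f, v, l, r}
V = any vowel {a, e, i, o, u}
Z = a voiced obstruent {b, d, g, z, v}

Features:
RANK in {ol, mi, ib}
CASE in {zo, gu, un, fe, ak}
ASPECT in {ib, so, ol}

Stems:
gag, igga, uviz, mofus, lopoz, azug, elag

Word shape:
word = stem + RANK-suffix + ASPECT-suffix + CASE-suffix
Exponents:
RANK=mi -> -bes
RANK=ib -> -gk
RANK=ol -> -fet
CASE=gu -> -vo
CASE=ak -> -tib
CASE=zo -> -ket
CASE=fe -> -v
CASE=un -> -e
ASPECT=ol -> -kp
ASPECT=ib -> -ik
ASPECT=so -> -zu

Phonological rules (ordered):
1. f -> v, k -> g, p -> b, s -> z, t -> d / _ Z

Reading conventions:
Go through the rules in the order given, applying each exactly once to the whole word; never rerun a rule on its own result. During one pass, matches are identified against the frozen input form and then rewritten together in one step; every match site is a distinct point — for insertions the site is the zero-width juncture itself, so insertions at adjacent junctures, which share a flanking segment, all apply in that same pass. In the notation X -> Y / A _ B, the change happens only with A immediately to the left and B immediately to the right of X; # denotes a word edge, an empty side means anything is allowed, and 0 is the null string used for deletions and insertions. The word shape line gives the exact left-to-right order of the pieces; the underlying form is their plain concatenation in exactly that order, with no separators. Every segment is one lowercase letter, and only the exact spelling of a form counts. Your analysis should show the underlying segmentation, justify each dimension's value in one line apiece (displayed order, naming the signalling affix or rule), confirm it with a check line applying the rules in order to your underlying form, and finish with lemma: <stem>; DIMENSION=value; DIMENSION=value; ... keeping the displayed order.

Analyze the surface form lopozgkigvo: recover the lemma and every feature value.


underlying: lopoz-gk-ik-vo
RANK=ib - signalled by the affix -gk
CASE=gu - signalled by the affix -vo
ASPECT=ib - signalled by the affix -ik
check: lopozgkikvo -> lopozgkigvo
lemma: lopoz; RANK=ib; CASE=gu; ASPECT=ib


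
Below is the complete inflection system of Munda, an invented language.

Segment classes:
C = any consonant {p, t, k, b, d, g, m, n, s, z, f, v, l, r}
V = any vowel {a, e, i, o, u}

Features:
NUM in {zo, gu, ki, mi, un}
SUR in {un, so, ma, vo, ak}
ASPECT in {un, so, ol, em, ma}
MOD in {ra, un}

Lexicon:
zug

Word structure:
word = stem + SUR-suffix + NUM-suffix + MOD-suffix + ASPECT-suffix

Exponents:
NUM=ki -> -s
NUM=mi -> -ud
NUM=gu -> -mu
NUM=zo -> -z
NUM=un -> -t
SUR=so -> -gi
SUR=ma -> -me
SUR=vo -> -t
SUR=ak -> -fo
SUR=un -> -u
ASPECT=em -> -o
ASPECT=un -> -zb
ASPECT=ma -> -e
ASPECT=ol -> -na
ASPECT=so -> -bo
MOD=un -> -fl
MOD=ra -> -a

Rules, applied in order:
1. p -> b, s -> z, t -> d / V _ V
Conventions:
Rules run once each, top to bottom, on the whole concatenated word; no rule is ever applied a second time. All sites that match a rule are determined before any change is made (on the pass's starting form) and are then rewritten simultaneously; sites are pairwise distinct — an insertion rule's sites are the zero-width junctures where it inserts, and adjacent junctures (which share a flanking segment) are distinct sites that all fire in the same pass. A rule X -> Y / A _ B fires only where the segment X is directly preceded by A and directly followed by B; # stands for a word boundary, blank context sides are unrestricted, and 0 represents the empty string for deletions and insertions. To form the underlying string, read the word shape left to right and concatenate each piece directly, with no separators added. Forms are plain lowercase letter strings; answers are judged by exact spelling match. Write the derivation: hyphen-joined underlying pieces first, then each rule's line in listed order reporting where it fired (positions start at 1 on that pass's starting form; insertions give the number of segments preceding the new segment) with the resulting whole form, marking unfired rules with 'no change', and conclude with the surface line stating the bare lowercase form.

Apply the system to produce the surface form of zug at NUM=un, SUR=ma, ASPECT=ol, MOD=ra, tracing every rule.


underlying: zug-me-t-a-na
1. p -> b, s -> z, t -> d / V _ V: fires at position(s) 6: zugmedana
surface: zugmedana
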